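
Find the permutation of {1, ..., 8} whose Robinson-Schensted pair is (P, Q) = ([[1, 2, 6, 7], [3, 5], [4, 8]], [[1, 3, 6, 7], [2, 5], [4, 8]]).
4 3 8 1 5 6 7 2

Reverse RSK: for i = n, n-1, ..., 1, locate i in Q, remove the corresponding corner cell from P, and reverse-bump its entry up through P; the value ejected from row 1 is w(i).

So w = 4 3 8 1 5 6 7 2.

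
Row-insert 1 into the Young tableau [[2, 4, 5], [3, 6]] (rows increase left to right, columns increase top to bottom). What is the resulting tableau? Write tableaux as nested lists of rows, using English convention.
In row 1, 1 replaces 2 (the leftmost entry greater than 1); 2 is bumped to row 2. In row 2, 2 replaces 3 (the leftmost entry greater than 2); 3 is bumped to row 3. 3 starts a new row 3. The new tableau is [[1, 4, 5], [2, 6], [3]].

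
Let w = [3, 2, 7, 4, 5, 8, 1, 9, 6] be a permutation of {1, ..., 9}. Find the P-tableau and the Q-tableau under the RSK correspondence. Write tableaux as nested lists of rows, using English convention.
P = [[1, 4, 5, 6, 9], [2, 7, 8], [3]], Q = [[1, 3, 5, 6, 8], [2, 4, 9], [7]]

Insert each entry of the permutation into P by Schensted row insertion, recording in Q the position of each new cell.

Insert 3: appended to row 1. P = [[3]], Q = [[1]].
Insert 2: 2 bumps 3 from row 1; 3 starts row 2. P = [[2], [3]], Q = [[1], [2]].
Insert 7: appended to row 1. P = [[2, 7], [3]], Q = [[1, 3], [2]].
Insert 4: 4 bumps 7 from row 1; 7 appends to row 2. P = [[2, 4], [3, 7]], Q = [[1, 3], [2, 4]].
Insert 5: appended to row 1. P = [[2, 4, 5], [3, 7]], Q = [[1, 3, 5], [2, 4]].
Insert 8: appended to row 1. P = [[2, 4, 5, 8], [3, 7]], Q = [[1, 3, 5, 6], [2, 4]].
Insert 1: 1 bumps 2 from row 1; 2 bumps 3 from row 2; 3 starts row 3. P = [[1, 4, 5, 8], [2, 7], [3]], Q = [[1, 3, 5, 6], [2, 4], [7]].
Insert 9: appended to row 1. P = [[1, 4, 5, 8, 9], [2, 7], [3]], Q = [[1, 3, 5, 6, 8], [2, 4], [7]].
Insert 6: 6 bumps 8 from row 1; 8 appends to row 2. P = [[1, 4, 5, 6, 9], [2, 7, 8], [3]], Q = [[1, 3, 5, 6, 8], [2, 4, 9], [7]].

So P = [[1, 4, 5, 6, 9], [2, 7, 8], [3]], Q = [[1, 3, 5, 6, 8], [2, 4, 9], [7]].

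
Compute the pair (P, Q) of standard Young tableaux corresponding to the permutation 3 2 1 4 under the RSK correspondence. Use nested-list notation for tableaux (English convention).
P = [[1, 4], [2], [3]], Q = [[1, 4], [2], [3]]

Insert each entry of the permutation into P by Schensted row insertion, recording in Q the position of each new cell.

Insert 3: appended to row 1. P = [[3]].
Insert 2: 2 bumps 3 from row 1; 3 starts row 2. P = [[2], [3]].
Insert 1: 1 bumps 2 from row 1; 2 bumps 3 from row 2; 3 starts row 3. P = [[1], [2], [3]].
Insert 4: appended to row 1. P = [[1, 4], [2], [3]].

So P = [[1, 4], [2], [3]], Q = [[1, 4], [2], [3]].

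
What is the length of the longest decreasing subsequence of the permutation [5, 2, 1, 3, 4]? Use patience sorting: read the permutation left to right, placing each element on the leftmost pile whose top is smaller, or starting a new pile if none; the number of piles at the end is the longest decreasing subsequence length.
3

5: new pile. tops = [5]
2: new pile. tops = [5, 2]
1: new pile. tops = [5, 2, 1]
3: onto pile 2 (replacing 2). tops = [5, 3, 1]
4: onto pile 2 (replacing 3). tops = [5, 4, 1]

3 piles, so the longest decreasing subsequence has length 3.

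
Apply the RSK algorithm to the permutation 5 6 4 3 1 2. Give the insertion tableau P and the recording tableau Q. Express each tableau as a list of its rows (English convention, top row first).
P = [[1, 2], [3, 6], [4], [5]], Q = [[1, 2], [3, 6], [4], [5]]

Insert each entry of the permutation into P by Schensted row insertion, recording in Q the position of each new cell.

Insert 5: appended to row 1. P = [[5]].
Insert 6: appended to row 1. P = [[5, 6]].
Insert 4: 4 bumps 5 from row 1; 5 starts row 2. P = [[4, 6], [5]].
Insert 3: 3 bumps 4 from row 1; 4 bumps 5 from row 2; 5 starts row 3. P = [[3, 6], [4], [5]].
Insert 1: 1 bumps 3 from row 1; 3 bumps 4 from row 2; 4 bumps 5 from row 3; 5 starts row 4. P = [[1, 6], [3], [4], [5]].
Insert 2: 2 bumps 6 from row 1; 6 appends to row 2. P = [[1, 2], [3, 6], [4], [5]].

So P = [[1, 2], [3, 6], [4], [5]], Q = [[1, 2], [3, 6], [4], [5]].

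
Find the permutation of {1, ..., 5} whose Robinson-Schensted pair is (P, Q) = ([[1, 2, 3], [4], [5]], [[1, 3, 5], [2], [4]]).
5 1 4 2 3

Reverse RSK: for i = n, n-1, ..., 1, locate i in Q, remove the corresponding corner cell from P, and reverse-bump its entry up through P; the value ejected from row 1 is w(i).

So w = 5 1 4 2 3.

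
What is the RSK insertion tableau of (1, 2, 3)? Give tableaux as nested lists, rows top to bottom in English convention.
After inserting 1: P = [[1]].
After inserting 2: P = [[1, 2]].
After inserting 3: P = [[1, 2, 3]].

So P = [[1, 2, 3]].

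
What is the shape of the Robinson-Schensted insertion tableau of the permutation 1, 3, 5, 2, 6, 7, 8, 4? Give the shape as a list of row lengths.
[6, 2]

RSK row insertion gives P = [[1, 2, 4, 6, 7, 8], [3, 5]], which has shape [6, 2].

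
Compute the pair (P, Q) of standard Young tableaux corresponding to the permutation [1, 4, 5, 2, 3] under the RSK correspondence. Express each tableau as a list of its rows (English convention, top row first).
Insert each entry of the permutation into P by Schensted row insertion, recording in Q the position of each new cell.

Insert 1: appended to row 1. P = [[1]].
Insert 4: appended to row 1. P = [[1, 4]].
Insert 5: appended to row 1. P = [[1, 4, 5]].
Insert 2: 2 bumps 4 from row 1; 4 starts row 2. P = [[1, 2, 5], [4]].
Insert 3: 3 bumps 5 from row 1; 5 appends to row 2. P = [[1, 2, 3], [4, 5]].

So P = [[1, 2, 3], [4, 5]], Q = [[1, 2, 3], [4, 5]].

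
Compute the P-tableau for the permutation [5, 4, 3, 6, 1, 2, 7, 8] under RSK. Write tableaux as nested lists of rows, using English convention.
P = [[1, 2, 7, 8], [3, 6], [4], [5]]

After inserting 5: P = [[5]].
After inserting 4: P = [[4], [5]].
After inserting 3: P = [[3], [4], [5]].
After inserting 6: P = [[3, 6], [4], [5]].
After inserting 1: P = [[1, 6], [3], [4], [5]].
After inserting 2: P = [[1, 2], [3, 6], [4], [5]].
After inserting 7: P = [[1, 2, 7], [3, 6], [4], [5]].
After inserting 8: P = [[1, 2, 7, 8], [3, 6], [4], [5]].

So P = [[1, 2, 7, 8], [3, 6], [4], [5]].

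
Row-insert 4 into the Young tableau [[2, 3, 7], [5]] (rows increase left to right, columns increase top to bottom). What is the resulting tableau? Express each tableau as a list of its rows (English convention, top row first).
In row 1, 4 replaces 7 (the leftmost entry greater than 4); 7 is bumped to row 2. 7 is appended to row 2. The new tableau is [[2, 3, 4], [5, 7]].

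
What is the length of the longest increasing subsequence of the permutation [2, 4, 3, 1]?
2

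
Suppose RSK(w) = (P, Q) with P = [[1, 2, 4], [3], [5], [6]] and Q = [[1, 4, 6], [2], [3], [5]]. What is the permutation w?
Reverse the RSK construction: for i from n down to 1, find the cell of Q containing i, remove the entry at that cell from P, and reverse-bump it up through P; the value ejected from row 1 is w(i).

Step i=6: Q has 6 at row 1, column 3; remove that cell from P, ejecting 4. So w(6) = 4. P is now [[1, 2], [3], [5], [6]].
Step i=5: Q has 5 at row 4, column 1; remove 6 from row 4 of P and reverse-bump: 6 enters row 3 and ejects 5; 5 enters row 2 and ejects 3; 3 enters row 1 and ejects 2. So w(5) = 2. P is now [[1, 3], [5], [6]].
Step i=4: Q has 4 at row 1, column 2; remove that cell from P, ejecting 3. So w(4) = 3. P is now [[1], [5], [6]].
Step i=3: Q has 3 at row 3, column 1; remove 6 from row 3 of P and reverse-bump: 6 enters row 2 and ejects 5; 5 enters row 1 and ejects 1. So w(3) = 1. P is now [[5], [6]].
Step i=2: Q has 2 at row 2, column 1; remove 6 from row 2 of P and reverse-bump: 6 enters row 1 and ejects 5. So w(2) = 5. P is now [[6]].
Step i=1: Q has 1 at row 1, column 1; remove that cell from P, ejecting 6. So w(1) = 6. P is now [].

So w = 6 5 1 3 2 4.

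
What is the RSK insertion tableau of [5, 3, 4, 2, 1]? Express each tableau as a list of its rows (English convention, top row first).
Insert 5: appended to row 1. P = [[5]].
Insert 3: 3 bumps 5 from row 1; 5 starts row 2. P = [[3], [5]].
Insert 4: appended to row 1. P = [[3, 4], [5]].
Insert 2: 2 bumps 3 from row 1; 3 bumps 5 from row 2; 5 starts row 3. P = [[2, 4], [3], [5]].
Insert 1: 1 bumps 2 from row 1; 2 bumps 3 from row 2; 3 bumps 5 from row 3; 5 starts row 4. P = [[1, 4], [2], [3], [5]].

So P = [[1, 4], [2], [3], [5]].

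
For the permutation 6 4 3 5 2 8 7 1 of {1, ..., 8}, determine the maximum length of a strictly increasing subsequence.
3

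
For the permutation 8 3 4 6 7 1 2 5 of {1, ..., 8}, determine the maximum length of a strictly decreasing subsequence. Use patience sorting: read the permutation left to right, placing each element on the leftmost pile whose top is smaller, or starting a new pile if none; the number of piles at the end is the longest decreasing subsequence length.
3

8: new pile. tops = [8]
3: new pile. tops = [8, 3]
4: onto pile 2 (replacing 3). tops = [8, 4]
6: onto pile 2 (replacing 4). tops = [8, 6]
7: onto pile 2 (replacing 6). tops = [8, 7]
1: new pile. tops = [8, 7, 1]
2: onto pile 3 (replacing 1). tops = [8, 7, 2]
5: onto pile 3 (replacing 2). tops = [8, 7, 5]

3 piles, so the longest decreasing subsequence has length 3.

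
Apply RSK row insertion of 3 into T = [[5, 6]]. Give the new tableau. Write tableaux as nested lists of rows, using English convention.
[[3, 6], [5]]

In row 1, 3 replaces 5 (the leftmost entry greater than 3); 5 is bumped to row 2. 5 starts a new row 2. The new tableau is [[3, 6], [5]].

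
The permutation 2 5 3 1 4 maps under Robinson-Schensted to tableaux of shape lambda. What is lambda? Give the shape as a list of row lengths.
Row-insert each entry into an empty tableau.

After inserting 2: P = [[2]].
After inserting 5: P = [[2, 5]].
After inserting 3: P = [[2, 3], [5]].
After inserting 1: P = [[1, 3], [2], [5]].
After inserting 4: P = [[1, 3, 4], [2], [5]].

The final insertion tableau P = [[1, 3, 4], [2], [5]] has shape [3, 1, 1].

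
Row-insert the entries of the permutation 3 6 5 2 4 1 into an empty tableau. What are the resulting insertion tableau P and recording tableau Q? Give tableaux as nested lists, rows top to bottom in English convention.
P = [[1, 4], [2, 5], [3], [6]], Q = [[1, 2], [3, 5], [4], [6]]

Insert each entry of the permutation into P by Schensted row insertion, recording in Q the position of each new cell.

After inserting 3: P = [[3]].
After inserting 6: P = [[3, 6]].
After inserting 5: P = [[3, 5], [6]].
After inserting 2: P = [[2, 5], [3], [6]].
After inserting 4: P = [[2, 4], [3, 5], [6]].
After inserting 1: P = [[1, 4], [2, 5], [3], [6]].

So P = [[1, 4], [2, 5], [3], [6]], Q = [[1, 2], [3, 5], [4], [6]].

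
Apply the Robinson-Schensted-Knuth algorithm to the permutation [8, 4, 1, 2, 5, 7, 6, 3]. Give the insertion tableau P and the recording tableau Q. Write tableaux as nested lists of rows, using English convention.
P = [[1, 2, 3, 6], [4, 5], [7], [8]], Q = [[1, 4, 5, 6], [2, 7], [3], [8]]

Insert each entry of the permutation into P by Schensted row insertion, recording in Q the position of each new cell.

Insert 8: appended to row 1. P = [[8]], Q = [[1]].
Insert 4: 4 bumps 8 from row 1; 8 starts row 2. P = [[4], [8]], Q = [[1], [2]].
Insert 1: 1 bumps 4 from row 1; 4 bumps 8 from row 2; 8 starts row 3. P = [[1], [4], [8]], Q = [[1], [2], [3]].
Insert 2: appended to row 1. P = [[1, 2], [4], [8]], Q = [[1, 4], [2], [3]].
Insert 5: appended to row 1. P = [[1, 2, 5], [4], [8]], Q = [[1, 4, 5], [2], [3]].
Insert 7: appended to row 1. P = [[1, 2, 5, 7], [4], [8]], Q = [[1, 4, 5, 6], [2], [3]].
Insert 6: 6 bumps 7 from row 1; 7 appends to row 2. P = [[1, 2, 5, 6], [4, 7], [8]], Q = [[1, 4, 5, 6], [2, 7], [3]].
Insert 3: 3 bumps 5 from row 1; 5 bumps 7 from row 2; 7 bumps 8 from row 3; 8 starts row 4. P = [[1, 2, 3, 6], [4, 5], [7], [8]], Q = [[1, 4, 5, 6], [2, 7], [3], [8]].

So P = [[1, 2, 3, 6], [4, 5], [7], [8]], Q = [[1, 4, 5, 6], [2, 7], [3], [8]].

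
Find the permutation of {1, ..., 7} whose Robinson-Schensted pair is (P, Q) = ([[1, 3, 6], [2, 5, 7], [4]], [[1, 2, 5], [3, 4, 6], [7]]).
Reverse the RSK construction: for i from n down to 1, find the cell of Q containing i, remove the entry at that cell from P, and reverse-bump it up through P; the value ejected from row 1 is w(i).

Step i=7: Q has 7 at row 3, column 1; remove 4 from row 3 of P and reverse-bump: 4 enters row 2 and ejects 2; 2 enters row 1 and ejects 1. So w(7) = 1. P is now [[2, 3, 6], [4, 5, 7]].
Step i=6: Q has 6 at row 2, column 3; remove 7 from row 2 of P and reverse-bump: 7 enters row 1 and ejects 6. So w(6) = 6. P is now [[2, 3, 7], [4, 5]].
Step i=5: Q has 5 at row 1, column 3; remove that cell from P, ejecting 7. So w(5) = 7. P is now [[2, 3], [4, 5]].
Step i=4: Q has 4 at row 2, column 2; remove 5 from row 2 of P and reverse-bump: 5 enters row 1 and ejects 3. So w(4) = 3. P is now [[2, 5], [4]].
Step i=3: Q has 3 at row 2, column 1; remove 4 from row 2 of P and reverse-bump: 4 enters row 1 and ejects 2. So w(3) = 2. P is now [[4, 5]].
Step i=2: Q has 2 at row 1, column 2; remove that cell from P, ejecting 5. So w(2) = 5. P is now [[4]].
Step i=1: Q has 1 at row 1, column 1; remove that cell from P, ejecting 4. So w(1) = 4. P is now [].

So w = 4 5 2 3 7 6 1.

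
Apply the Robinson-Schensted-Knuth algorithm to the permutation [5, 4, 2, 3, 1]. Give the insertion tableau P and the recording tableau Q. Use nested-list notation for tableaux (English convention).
Insert each entry of the permutation into P by Schensted row insertion, recording in Q the position of each new cell.

After inserting 5: P = [[5]].
After inserting 4: P = [[4], [5]].
After inserting 2: P = [[2], [4], [5]].
After inserting 3: P = [[2, 3], [4], [5]].
After inserting 1: P = [[1, 3], [2], [4], [5]].

So P = [[1, 3], [2], [4], [5]], Q = [[1, 4], [2], [3], [5]].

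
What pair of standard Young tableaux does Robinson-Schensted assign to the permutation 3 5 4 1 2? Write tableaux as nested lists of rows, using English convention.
P = [[1, 2], [3, 4], [5]], Q = [[1, 2], [3, 5], [4]]

Insert each entry of the permutation into P by Schensted row insertion, recording in Q the position of each new cell.

After inserting 3: P = [[3]].
After inserting 5: P = [[3, 5]].
After inserting 4: P = [[3, 4], [5]].
After inserting 1: P = [[1, 4], [3], [5]].
After inserting 2: P = [[1, 2], [3, 4], [5]].

So P = [[1, 2], [3, 4], [5]], Q = [[1, 2], [3, 5], [4]].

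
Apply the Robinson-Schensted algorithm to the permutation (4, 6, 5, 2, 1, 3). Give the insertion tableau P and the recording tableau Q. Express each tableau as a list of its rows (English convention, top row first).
P = [[1, 3], [2, 5], [4], [6]], Q = [[1, 2], [3, 6], [4], [5]]

Insert each entry of the permutation into P by Schensted row insertion, recording in Q the position of each new cell.

Insert 4: appended to row 1. P = [[4]].
Insert 6: appended to row 1. P = [[4, 6]].
Insert 5: 5 bumps 6 from row 1; 6 starts row 2. P = [[4, 5], [6]].
Insert 2: 2 bumps 4 from row 1; 4 bumps 6 from row 2; 6 starts row 3. P = [[2, 5], [4], [6]].
Insert 1: 1 bumps 2 from row 1; 2 bumps 4 from row 2; 4 bumps 6 from row 3; 6 starts row 4. P = [[1, 5], [2], [4], [6]].
Insert 3: 3 bumps 5 from row 1; 5 appends to row 2. P = [[1, 3], [2, 5], [4], [6]].

So P = [[1, 3], [2, 5], [4], [6]], Q = [[1, 2], [3, 6], [4], [5]].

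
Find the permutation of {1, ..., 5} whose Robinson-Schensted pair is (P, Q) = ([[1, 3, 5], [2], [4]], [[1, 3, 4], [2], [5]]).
4 2 3 5 1

Reverse the RSK construction: for i from n down to 1, find the cell of Q containing i, remove the entry at that cell from P, and reverse-bump it up through P; the value ejected from row 1 is w(i).

Step i=5: Q has 5 at row 3, column 1; remove 4 from row 3 of P and reverse-bump: 4 enters row 2 and ejects 2; 2 enters row 1 and ejects 1. So w(5) = 1. P is now [[2, 3, 5], [4]].
Step i=4: Q has 4 at row 1, column 3; remove that cell from P, ejecting 5. So w(4) = 5. P is now [[2, 3], [4]].
Step i=3: Q has 3 at row 1, column 2; remove that cell from P, ejecting 3. So w(3) = 3. P is now [[2], [4]].
Step i=2: Q has 2 at row 2, column 1; remove 4 from row 2 of P and reverse-bump: 4 enters row 1 and ejects 2. So w(2) = 2. P is now [[4]].
Step i=1: Q has 1 at row 1, column 1; remove that cell from P, ejecting 4. So w(1) = 4. P is now [].

So w = 4 2 3 5 1.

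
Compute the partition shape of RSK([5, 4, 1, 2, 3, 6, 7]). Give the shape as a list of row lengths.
Row-insert each entry into an empty tableau.

After inserting 5: P = [[5]].
After inserting 4: P = [[4], [5]].
After inserting 1: P = [[1], [4], [5]].
After inserting 2: P = [[1, 2], [4], [5]].
After inserting 3: P = [[1, 2, 3], [4], [5]].
After inserting 6: P = [[1, 2, 3, 6], [4], [5]].
After inserting 7: P = [[1, 2, 3, 6, 7], [4], [5]].

The final insertion tableau P = [[1, 2, 3, 6, 7], [4], [5]] has shape [5, 1, 1].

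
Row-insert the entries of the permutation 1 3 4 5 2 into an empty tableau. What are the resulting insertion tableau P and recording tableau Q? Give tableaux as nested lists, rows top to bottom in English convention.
Insert each entry of the permutation into P by Schensted row insertion, recording in Q the position of each new cell.

Insert 1: appended to row 1. P = [[1]].
Insert 3: appended to row 1. P = [[1, 3]].
Insert 4: appended to row 1. P = [[1, 3, 4]].
Insert 5: appended to row 1. P = [[1, 3, 4, 5]].
Insert 2: 2 bumps 3 from row 1; 3 starts row 2. P = [[1, 2, 4, 5], [3]].

So P = [[1, 2, 4, 5], [3]], Q = [[1, 2, 3, 4], [5]].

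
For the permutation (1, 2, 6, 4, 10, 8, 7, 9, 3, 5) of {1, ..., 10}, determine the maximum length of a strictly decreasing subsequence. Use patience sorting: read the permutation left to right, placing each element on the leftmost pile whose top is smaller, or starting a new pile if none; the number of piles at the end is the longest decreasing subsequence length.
4

1: new pile. tops = [1]
2: onto pile 1 (replacing 1). tops = [2]
6: onto pile 1 (replacing 2). tops = [6]
4: new pile. tops = [6, 4]
10: onto pile 1 (replacing 6). tops = [10, 4]
8: onto pile 2 (replacing 4). tops = [10, 8]
7: new pile. tops = [10, 8, 7]
9: onto pile 2 (replacing 8). tops = [10, 9, 7]
3: new pile. tops = [10, 9, 7, 3]
5: onto pile 4 (replacing 3). tops = [10, 9, 7, 5]

4 piles, so the longest decreasing subsequence has length 4.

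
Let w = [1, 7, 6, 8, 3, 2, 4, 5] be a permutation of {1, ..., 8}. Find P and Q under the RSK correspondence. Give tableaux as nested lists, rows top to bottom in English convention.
Insert each entry of the permutation into P by Schensted row insertion, recording in Q the position of each new cell.

Insert 1: appended to row 1. P = [[1]].
Insert 7: appended to row 1. P = [[1, 7]].
Insert 6: 6 bumps 7 from row 1; 7 starts row 2. P = [[1, 6], [7]].
Insert 8: appended to row 1. P = [[1, 6, 8], [7]].
Insert 3: 3 bumps 6 from row 1; 6 bumps 7 from row 2; 7 starts row 3. P = [[1, 3, 8], [6], [7]].
Insert 2: 2 bumps 3 from row 1; 3 bumps 6 from row 2; 6 bumps 7 from row 3; 7 starts row 4. P = [[1, 2, 8], [3], [6], [7]].
Insert 4: 4 bumps 8 from row 1; 8 appends to row 2. P = [[1, 2, 4], [3, 8], [6], [7]].
Insert 5: appended to row 1. P = [[1, 2, 4, 5], [3, 8], [6], [7]].

So P = [[1, 2, 4, 5], [3, 8], [6], [7]], Q = [[1, 2, 4, 8], [3, 7], [5], [6]].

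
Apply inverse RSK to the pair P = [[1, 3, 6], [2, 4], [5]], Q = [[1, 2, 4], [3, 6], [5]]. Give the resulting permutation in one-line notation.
2 5 4 6 1 3

Reverse the RSK construction: for i from n down to 1, find the cell of Q containing i, remove the entry at that cell from P, and reverse-bump it up through P; the value ejected from row 1 is w(i).

Step i=6: Q has 6 at row 2, column 2; remove 4 from row 2 of P and reverse-bump: 4 enters row 1 and ejects 3. So w(6) = 3. P is now [[1, 4, 6], [2], [5]].
Step i=5: Q has 5 at row 3, column 1; remove 5 from row 3 of P and reverse-bump: 5 enters row 2 and ejects 2; 2 enters row 1 and ejects 1. So w(5) = 1. P is now [[2, 4, 6], [5]].
Step i=4: Q has 4 at row 1, column 3; remove that cell from P, ejecting 6. So w(4) = 6. P is now [[2, 4], [5]].
Step i=3: Q has 3 at row 2, column 1; remove 5 from row 2 of P and reverse-bump: 5 enters row 1 and ejects 4. So w(3) = 4. P is now [[2, 5]].
Step i=2: Q has 2 at row 1, column 2; remove that cell from P, ejecting 5. So w(2) = 5. P is now [[2]].
Step i=1: Q has 1 at row 1, column 1; remove that cell from P, ejecting 2. So w(1) = 2. P is now [].

So w = 2 5 4 6 1 3.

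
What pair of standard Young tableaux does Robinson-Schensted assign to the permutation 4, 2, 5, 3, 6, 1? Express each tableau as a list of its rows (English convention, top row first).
Insert each entry of the permutation into P by Schensted row insertion, recording in Q the position of each new cell.

After inserting 4: P = [[4]].
After inserting 2: P = [[2], [4]].
After inserting 5: P = [[2, 5], [4]].
After inserting 3: P = [[2, 3], [4, 5]].
After inserting 6: P = [[2, 3, 6], [4, 5]].
After inserting 1: P = [[1, 3, 6], [2, 5], [4]].

So P = [[1, 3, 6], [2, 5], [4]], Q = [[1, 3, 5], [2, 4], [6]].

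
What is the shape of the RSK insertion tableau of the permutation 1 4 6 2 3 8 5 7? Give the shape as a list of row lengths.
[5, 3]

RSK row insertion gives P = [[1, 2, 3, 5, 7], [4, 6, 8]], which has shape [5, 3].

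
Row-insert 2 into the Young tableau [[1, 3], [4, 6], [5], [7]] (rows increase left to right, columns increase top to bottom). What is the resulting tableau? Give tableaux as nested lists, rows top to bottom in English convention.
In row 1, 2 replaces 3 (the leftmost entry greater than 2); 3 is bumped to row 2. In row 2, 3 replaces 4 (the leftmost entry greater than 3); 4 is bumped to row 3. In row 3, 4 replaces 5 (the leftmost entry greater than 4); 5 is bumped to row 4. In row 4, 5 replaces 7 (the leftmost entry greater than 5); 7 is bumped to row 5. 7 starts a new row 5. The new tableau is [[1, 2], [3, 6], [4], [5], [7]].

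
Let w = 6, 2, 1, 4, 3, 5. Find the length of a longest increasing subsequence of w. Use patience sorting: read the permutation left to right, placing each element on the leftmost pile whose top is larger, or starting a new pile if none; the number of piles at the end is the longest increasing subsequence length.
6: new pile. tops = [6]
2: onto pile 1 (replacing 6). tops = [2]
1: onto pile 1 (replacing 2). tops = [1]
4: new pile. tops = [1, 4]
3: onto pile 2 (replacing 4). tops = [1, 3]
5: new pile. tops = [1, 3, 5]

3 piles, so the longest increasing subsequence has length 3.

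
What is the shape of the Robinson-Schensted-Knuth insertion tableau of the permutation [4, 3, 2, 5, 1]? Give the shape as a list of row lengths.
Row-insert each entry into an empty tableau.

After inserting 4: P = [[4]].
After inserting 3: P = [[3], [4]].
After inserting 2: P = [[2], [3], [4]].
After inserting 5: P = [[2, 5], [3], [4]].
After inserting 1: P = [[1, 5], [2], [3], [4]].

The final insertion tableau P = [[1, 5], [2], [3], [4]] has shape [2, 1, 1, 1].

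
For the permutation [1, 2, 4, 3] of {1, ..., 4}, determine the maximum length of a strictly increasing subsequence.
3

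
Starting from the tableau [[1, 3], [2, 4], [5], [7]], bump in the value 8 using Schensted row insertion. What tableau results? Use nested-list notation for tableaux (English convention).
8 is larger than every entry of row 1, so it is appended to row 1. The new tableau is [[1, 3, 8], [2, 4], [5], [7]].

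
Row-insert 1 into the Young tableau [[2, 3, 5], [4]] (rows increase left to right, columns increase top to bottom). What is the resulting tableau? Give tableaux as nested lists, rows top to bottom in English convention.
[[1, 3, 5], [2], [4]]

In row 1, 1 replaces 2 (the leftmost entry greater than 1); 2 is bumped to row 2. In row 2, 2 replaces 4 (the leftmost entry greater than 2); 4 is bumped to row 3. 4 starts a new row 3. The new tableau is [[1, 3, 5], [2], [4]].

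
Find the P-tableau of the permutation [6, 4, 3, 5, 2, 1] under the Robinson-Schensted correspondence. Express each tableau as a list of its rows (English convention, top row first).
P = [[1, 5], [2], [3], [4], [6]]

After inserting 6: P = [[6]].
After inserting 4: P = [[4], [6]].
After inserting 3: P = [[3], [4], [6]].
After inserting 5: P = [[3, 5], [4], [6]].
After inserting 2: P = [[2, 5], [3], [4], [6]].
After inserting 1: P = [[1, 5], [2], [3], [4], [6]].

So P = [[1, 5], [2], [3], [4], [6]].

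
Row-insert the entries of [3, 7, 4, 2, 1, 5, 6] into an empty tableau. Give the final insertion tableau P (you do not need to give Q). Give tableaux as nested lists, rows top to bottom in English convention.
Insert 3: appended to row 1. P = [[3]].
Insert 7: appended to row 1. P = [[3, 7]].
Insert 4: 4 bumps 7 from row 1; 7 starts row 2. P = [[3, 4], [7]].
Insert 2: 2 bumps 3 from row 1; 3 bumps 7 from row 2; 7 starts row 3. P = [[2, 4], [3], [7]].
Insert 1: 1 bumps 2 from row 1; 2 bumps 3 from row 2; 3 bumps 7 from row 3; 7 starts row 4. P = [[1, 4], [2], [3], [7]].
Insert 5: appended to row 1. P = [[1, 4, 5], [2], [3], [7]].
Insert 6: appended to row 1. P = [[1, 4, 5, 6], [2], [3], [7]].

So P = [[1, 4, 5, 6], [2], [3], [7]].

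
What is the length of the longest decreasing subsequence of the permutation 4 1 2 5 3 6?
2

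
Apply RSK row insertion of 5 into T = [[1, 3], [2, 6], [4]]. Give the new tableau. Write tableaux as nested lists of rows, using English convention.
[[1, 3, 5], [2, 6], [4]]

5 is larger than every entry of row 1, so it is appended to row 1. The new tableau is [[1, 3, 5], [2, 6], [4]].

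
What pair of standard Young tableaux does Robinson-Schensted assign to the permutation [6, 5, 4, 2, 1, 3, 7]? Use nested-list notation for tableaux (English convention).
Insert each entry of the permutation into P by Schensted row insertion, recording in Q the position of each new cell.

Insert 6: appended to row 1. P = [[6]].
Insert 5: 5 bumps 6 from row 1; 6 starts row 2. P = [[5], [6]].
Insert 4: 4 bumps 5 from row 1; 5 bumps 6 from row 2; 6 starts row 3. P = [[4], [5], [6]].
Insert 2: 2 bumps 4 from row 1; 4 bumps 5 from row 2; 5 bumps 6 from row 3; 6 starts row 4. P = [[2], [4], [5], [6]].
Insert 1: 1 bumps 2 from row 1; 2 bumps 4 from row 2; 4 bumps 5 from row 3; 5 bumps 6 from row 4; 6 starts row 5. P = [[1], [2], [4], [5], [6]].
Insert 3: appended to row 1. P = [[1, 3], [2], [4], [5], [6]].
Insert 7: appended to row 1. P = [[1, 3, 7], [2], [4], [5], [6]].

So P = [[1, 3, 7], [2], [4], [5], [6]], Q = [[1, 6, 7], [2], [3], [4], [5]].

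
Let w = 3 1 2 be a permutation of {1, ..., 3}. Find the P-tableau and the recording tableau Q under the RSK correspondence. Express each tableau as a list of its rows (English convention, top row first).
Insert each entry of the permutation into P by Schensted row insertion, recording in Q the position of each new cell.

Insert 3: appended to row 1. P = [[3]].
Insert 1: 1 bumps 3 from row 1; 3 starts row 2. P = [[1], [3]].
Insert 2: appended to row 1. P = [[1, 2], [3]].

So P = [[1, 2], [3]], Q = [[1, 3], [2]].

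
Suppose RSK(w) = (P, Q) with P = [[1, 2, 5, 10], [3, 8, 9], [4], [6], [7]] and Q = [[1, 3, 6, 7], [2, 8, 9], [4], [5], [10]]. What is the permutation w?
7 6 8 4 1 9 10 3 5 2

Reverse the RSK construction: for i from n down to 1, find the cell of Q containing i, remove the entry at that cell from P, and reverse-bump it up through P; the value ejected from row 1 is w(i).

Step i=10: Q has 10 at row 5, column 1; remove 7 from row 5 of P and reverse-bump: 7 enters row 4 and ejects 6; 6 enters row 3 and ejects 4; 4 enters row 2 and ejects 3; 3 enters row 1 and ejects 2. So w(10) = 2. P is now [[1, 3, 5, 10], [4, 8, 9], [6], [7]].
Step i=9: Q has 9 at row 2, column 3; remove 9 from row 2 of P and reverse-bump: 9 enters row 1 and ejects 5. So w(9) = 5. P is now [[1, 3, 9, 10], [4, 8], [6], [7]].
Step i=8: Q has 8 at row 2, column 2; remove 8 from row 2 of P and reverse-bump: 8 enters row 1 and ejects 3. So w(8) = 3. P is now [[1, 8, 9, 10], [4], [6], [7]].
Step i=7: Q has 7 at row 1, column 4; remove that cell from P, ejecting 10. So w(7) = 10. P is now [[1, 8, 9], [4], [6], [7]].
Step i=6: Q has 6 at row 1, column 3; remove that cell from P, ejecting 9. So w(6) = 9. P is now [[1, 8], [4], [6], [7]].
Step i=5: Q has 5 at row 4, column 1; remove 7 from row 4 of P and reverse-bump: 7 enters row 3 and ejects 6; 6 enters row 2 and ejects 4; 4 enters row 1 and ejects 1. So w(5) = 1. P is now [[4, 8], [6], [7]].
Step i=4: Q has 4 at row 3, column 1; remove 7 from row 3 of P and reverse-bump: 7 enters row 2 and ejects 6; 6 enters row 1 and ejects 4. So w(4) = 4. P is now [[6, 8], [7]].
Step i=3: Q has 3 at row 1, column 2; remove that cell from P, ejecting 8. So w(3) = 8. P is now [[6], [7]].
Step i=2: Q has 2 at row 2, column 1; remove 7 from row 2 of P and reverse-bump: 7 enters row 1 and ejects 6. So w(2) = 6. P is now [[7]].
Step i=1: Q has 1 at row 1, column 1; remove that cell from P, ejecting 7. So w(1) = 7. P is now [].

So w = 7 6 8 4 1 9 10 3 5 2.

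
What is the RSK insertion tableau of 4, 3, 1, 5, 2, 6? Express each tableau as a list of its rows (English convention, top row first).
P = [[1, 2, 6], [3, 5], [4]]

After inserting 4: P = [[4]].
After inserting 3: P = [[3], [4]].
After inserting 1: P = [[1], [3], [4]].
After inserting 5: P = [[1, 5], [3], [4]].
After inserting 2: P = [[1, 2], [3, 5], [4]].
After inserting 6: P = [[1, 2, 6], [3, 5], [4]].

So P = [[1, 2, 6], [3, 5], [4]].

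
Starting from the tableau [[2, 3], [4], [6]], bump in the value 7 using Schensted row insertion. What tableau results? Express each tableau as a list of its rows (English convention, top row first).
7 is larger than every entry of row 1, so it is appended to row 1. The new tableau is [[2, 3, 7], [4], [6]].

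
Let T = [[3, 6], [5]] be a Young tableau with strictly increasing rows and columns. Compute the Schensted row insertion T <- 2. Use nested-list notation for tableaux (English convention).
[[2, 6], [3], [5]]

In row 1, 2 replaces 3 (the leftmost entry greater than 2); 3 is bumped to row 2. In row 2, 3 replaces 5 (the leftmost entry greater than 3); 5 is bumped to row 3. 5 starts a new row 3. The new tableau is [[2, 6], [3], [5]].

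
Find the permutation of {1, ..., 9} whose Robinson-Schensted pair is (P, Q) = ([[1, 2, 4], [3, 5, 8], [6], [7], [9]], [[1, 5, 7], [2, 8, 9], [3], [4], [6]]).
Reverse RSK: for i = n, n-1, ..., 1, locate i in Q, remove the corresponding corner cell from P, and reverse-bump its entry up through P; the value ejected from row 1 is w(i).

So w = 9 7 6 3 5 1 8 2 4.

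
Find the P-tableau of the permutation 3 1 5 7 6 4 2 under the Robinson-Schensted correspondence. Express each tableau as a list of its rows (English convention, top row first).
Insert 3: appended to row 1. P = [[3]].
Insert 1: 1 bumps 3 from row 1; 3 starts row 2. P = [[1], [3]].
Insert 5: appended to row 1. P = [[1, 5], [3]].
Insert 7: appended to row 1. P = [[1, 5, 7], [3]].
Insert 6: 6 bumps 7 from row 1; 7 appends to row 2. P = [[1, 5, 6], [3, 7]].
Insert 4: 4 bumps 5 from row 1; 5 bumps 7 from row 2; 7 starts row 3. P = [[1, 4, 6], [3, 5], [7]].
Insert 2: 2 bumps 4 from row 1; 4 bumps 5 from row 2; 5 bumps 7 from row 3; 7 starts row 4. P = [[1, 2, 6], [3, 4], [5], [7]].

So P = [[1, 2, 6], [3, 4], [5], [7]].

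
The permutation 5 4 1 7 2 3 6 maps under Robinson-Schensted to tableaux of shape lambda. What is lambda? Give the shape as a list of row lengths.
Row-insert each entry into an empty tableau.

After inserting 5: P = [[5]].
After inserting 4: P = [[4], [5]].
After inserting 1: P = [[1], [4], [5]].
After inserting 7: P = [[1, 7], [4], [5]].
After inserting 2: P = [[1, 2], [4, 7], [5]].
After inserting 3: P = [[1, 2, 3], [4, 7], [5]].
After inserting 6: P = [[1, 2, 3, 6], [4, 7], [5]].

The final insertion tableau P = [[1, 2, 3, 6], [4, 7], [5]] has shape [4, 2, 1].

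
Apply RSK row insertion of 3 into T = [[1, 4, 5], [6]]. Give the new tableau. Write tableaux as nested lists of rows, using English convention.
In row 1, 3 replaces 4 (the leftmost entry greater than 3); 4 is bumped to row 2. In row 2, 4 replaces 6 (the leftmost entry greater than 4); 6 is bumped to row 3. 6 starts a new row 3. The new tableau is [[1, 3, 5], [4], [6]].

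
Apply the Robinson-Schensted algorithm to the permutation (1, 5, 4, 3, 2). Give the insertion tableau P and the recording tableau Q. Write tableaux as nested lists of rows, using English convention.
P = [[1, 2], [3], [4], [5]], Q = [[1, 2], [3], [4], [5]]

Insert each entry of the permutation into P by Schensted row insertion, recording in Q the position of each new cell.

Insert 1: appended to row 1. P = [[1]], Q = [[1]].
Insert 5: appended to row 1. P = [[1, 5]], Q = [[1, 2]].
Insert 4: 4 bumps 5 from row 1; 5 starts row 2. P = [[1, 4], [5]], Q = [[1, 2], [3]].
Insert 3: 3 bumps 4 from row 1; 4 bumps 5 from row 2; 5 starts row 3. P = [[1, 3], [4], [5]], Q = [[1, 2], [3], [4]].
Insert 2: 2 bumps 3 from row 1; 3 bumps 4 from row 2; 4 bumps 5 from row 3; 5 starts row 4. P = [[1, 2], [3], [4], [5]], Q = [[1, 2], [3], [4], [5]].

So P = [[1, 2], [3], [4], [5]], Q = [[1, 2], [3], [4], [5]].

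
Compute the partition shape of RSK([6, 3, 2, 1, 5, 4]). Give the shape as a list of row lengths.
[2, 2, 1, 1]

Row-insert each entry into an empty tableau.

After inserting 6: P = [[6]].
After inserting 3: P = [[3], [6]].
After inserting 2: P = [[2], [3], [6]].
After inserting 1: P = [[1], [2], [3], [6]].
After inserting 5: P = [[1, 5], [2], [3], [6]].
After inserting 4: P = [[1, 4], [2, 5], [3], [6]].

The final insertion tableau P = [[1, 4], [2, 5], [3], [6]] has shape [2, 2, 1, 1].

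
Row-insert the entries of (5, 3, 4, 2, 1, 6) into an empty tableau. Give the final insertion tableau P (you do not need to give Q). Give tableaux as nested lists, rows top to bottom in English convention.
P = [[1, 4, 6], [2], [3], [5]]

Insert 5: appended to row 1. P = [[5]].
Insert 3: 3 bumps 5 from row 1; 5 starts row 2. P = [[3], [5]].
Insert 4: appended to row 1. P = [[3, 4], [5]].
Insert 2: 2 bumps 3 from row 1; 3 bumps 5 from row 2; 5 starts row 3. P = [[2, 4], [3], [5]].
Insert 1: 1 bumps 2 from row 1; 2 bumps 3 from row 2; 3 bumps 5 from row 3; 5 starts row 4. P = [[1, 4], [2], [3], [5]].
Insert 6: appended to row 1. P = [[1, 4, 6], [2], [3], [5]].

So P = [[1, 4, 6], [2], [3], [5]].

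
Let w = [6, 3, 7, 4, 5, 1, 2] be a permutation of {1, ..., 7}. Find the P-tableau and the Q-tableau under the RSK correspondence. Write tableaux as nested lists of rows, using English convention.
P = [[1, 2, 5], [3, 4], [6, 7]], Q = [[1, 3, 5], [2, 4], [6, 7]]

Insert each entry of the permutation into P by Schensted row insertion, recording in Q the position of each new cell.

Insert 6: appended to row 1. P = [[6]].
Insert 3: 3 bumps 6 from row 1; 6 starts row 2. P = [[3], [6]].
Insert 7: appended to row 1. P = [[3, 7], [6]].
Insert 4: 4 bumps 7 from row 1; 7 appends to row 2. P = [[3, 4], [6, 7]].
Insert 5: appended to row 1. P = [[3, 4, 5], [6, 7]].
Insert 1: 1 bumps 3 from row 1; 3 bumps 6 from row 2; 6 starts row 3. P = [[1, 4, 5], [3, 7], [6]].
Insert 2: 2 bumps 4 from row 1; 4 bumps 7 from row 2; 7 appends to row 3. P = [[1, 2, 5], [3, 4], [6, 7]].

So P = [[1, 2, 5], [3, 4], [6, 7]], Q = [[1, 3, 5], [2, 4], [6, 7]].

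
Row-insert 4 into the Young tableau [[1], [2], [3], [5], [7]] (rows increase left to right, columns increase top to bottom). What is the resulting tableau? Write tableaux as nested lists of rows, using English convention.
[[1, 4], [2], [3], [5], [7]]

4 is larger than every entry of row 1, so it is appended to row 1. The new tableau is [[1, 4], [2], [3], [5], [7]].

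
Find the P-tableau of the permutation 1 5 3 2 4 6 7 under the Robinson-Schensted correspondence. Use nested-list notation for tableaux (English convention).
P = [[1, 2, 4, 6, 7], [3], [5]]

After inserting 1: P = [[1]].
After inserting 5: P = [[1, 5]].
After inserting 3: P = [[1, 3], [5]].
After inserting 2: P = [[1, 2], [3], [5]].
After inserting 4: P = [[1, 2, 4], [3], [5]].
After inserting 6: P = [[1, 2, 4, 6], [3], [5]].
After inserting 7: P = [[1, 2, 4, 6, 7], [3], [5]].

So P = [[1, 2, 4, 6, 7], [3], [5]].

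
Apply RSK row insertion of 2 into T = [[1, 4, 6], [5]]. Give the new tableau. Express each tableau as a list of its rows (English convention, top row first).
[[1, 2, 6], [4], [5]]

In row 1, 2 replaces 4 (the leftmost entry greater than 2); 4 is bumped to row 2. In row 2, 4 replaces 5 (the leftmost entry greater than 4); 5 is bumped to row 3. 5 starts a new row 3. The new tableau is [[1, 2, 6], [4], [5]].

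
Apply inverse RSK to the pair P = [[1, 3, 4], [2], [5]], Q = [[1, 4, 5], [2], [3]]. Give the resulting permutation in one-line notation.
5 2 1 3 4

Reverse the RSK construction: for i from n down to 1, find the cell of Q containing i, remove the entry at that cell from P, and reverse-bump it up through P; the value ejected from row 1 is w(i).

Step i=5: Q has 5 at row 1, column 3; remove that cell from P, ejecting 4. So w(5) = 4. P is now [[1, 3], [2], [5]].
Step i=4: Q has 4 at row 1, column 2; remove that cell from P, ejecting 3. So w(4) = 3. P is now [[1], [2], [5]].
Step i=3: Q has 3 at row 3, column 1; remove 5 from row 3 of P and reverse-bump: 5 enters row 2 and ejects 2; 2 enters row 1 and ejects 1. So w(3) = 1. P is now [[2], [5]].
Step i=2: Q has 2 at row 2, column 1; remove 5 from row 2 of P and reverse-bump: 5 enters row 1 and ejects 2. So w(2) = 2. P is now [[5]].
Step i=1: Q has 1 at row 1, column 1; remove that cell from P, ejecting 5. So w(1) = 5. P is now [].

So w = 5 2 1 3 4.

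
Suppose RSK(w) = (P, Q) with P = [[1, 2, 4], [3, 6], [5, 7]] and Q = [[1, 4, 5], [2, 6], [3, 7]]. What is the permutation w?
Reverse the RSK construction: for i from n down to 1, find the cell of Q containing i, remove the entry at that cell from P, and reverse-bump it up through P; the value ejected from row 1 is w(i).

Step i=7: Q has 7 at row 3, column 2; remove 7 from row 3 of P and reverse-bump: 7 enters row 2 and ejects 6; 6 enters row 1 and ejects 4. So w(7) = 4. P is now [[1, 2, 6], [3, 7], [5]].
Step i=6: Q has 6 at row 2, column 2; remove 7 from row 2 of P and reverse-bump: 7 enters row 1 and ejects 6. So w(6) = 6. P is now [[1, 2, 7], [3], [5]].
Step i=5: Q has 5 at row 1, column 3; remove that cell from P, ejecting 7. So w(5) = 7. P is now [[1, 2], [3], [5]].
Step i=4: Q has 4 at row 1, column 2; remove that cell from P, ejecting 2. So w(4) = 2. P is now [[1], [3], [5]].
Step i=3: Q has 3 at row 3, column 1; remove 5 from row 3 of P and reverse-bump: 5 enters row 2 and ejects 3; 3 enters row 1 and ejects 1. So w(3) = 1. P is now [[3], [5]].
Step i=2: Q has 2 at row 2, column 1; remove 5 from row 2 of P and reverse-bump: 5 enters row 1 and ejects 3. So w(2) = 3. P is now [[5]].
Step i=1: Q has 1 at row 1, column 1; remove that cell from P, ejecting 5. So w(1) = 5. P is now [].

So w = 5 3 1 2 7 6 4.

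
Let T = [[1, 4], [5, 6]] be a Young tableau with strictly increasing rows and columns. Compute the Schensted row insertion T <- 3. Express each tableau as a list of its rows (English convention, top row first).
[[1, 3], [4, 6], [5]]

In row 1, 3 replaces 4 (the leftmost entry greater than 3); 4 is bumped to row 2. In row 2, 4 replaces 5 (the leftmost entry greater than 4); 5 is bumped to row 3. 5 starts a new row 3. The new tableau is [[1, 3], [4, 6], [5]].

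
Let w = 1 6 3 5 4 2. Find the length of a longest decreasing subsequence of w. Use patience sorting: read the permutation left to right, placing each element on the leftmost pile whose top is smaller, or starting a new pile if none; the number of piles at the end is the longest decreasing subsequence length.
4

1: new pile. tops = [1]
6: onto pile 1 (replacing 1). tops = [6]
3: new pile. tops = [6, 3]
5: onto pile 2 (replacing 3). tops = [6, 5]
4: new pile. tops = [6, 5, 4]
2: new pile. tops = [6, 5, 4, 2]

4 piles, so the longest decreasing subsequence has length 4.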